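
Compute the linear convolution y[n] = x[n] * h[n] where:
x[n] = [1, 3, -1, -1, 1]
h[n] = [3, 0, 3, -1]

y[n] = sum_k x[k]*h[n-k]. Output length = len(x) + len(h) - 1 = 5 + 4 - 1 = 8.
y[0] = 1*3 = 3
y[1] = 3*3 + 1*0 = 9
y[2] = -1*3 + 3*0 + 1*3 = 0
y[3] = -1*3 + -1*0 + 3*3 + 1*-1 = 5
y[4] = 1*3 + -1*0 + -1*3 + 3*-1 = -3
y[5] = 1*0 + -1*3 + -1*-1 = -2
y[6] = 1*3 + -1*-1 = 4
y[7] = 1*-1 = -1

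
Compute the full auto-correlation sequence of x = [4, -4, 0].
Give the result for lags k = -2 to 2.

r_xx[k] = sum_m x[m]*x[m+k], indexed from 0, for k = -2 to 2:
  r_xx[-2] = x[2]*x[0] = 0
  r_xx[-1] = x[1]*x[0] + x[2]*x[1] = -16
  r_xx[0] = x[0]*x[0] + x[1]*x[1] + x[2]*x[2] = 32
  r_xx[1] = x[0]*x[1] + x[1]*x[2] = -16
  r_xx[2] = x[0]*x[2] = 0
r_xx = [0, -16, 32, -16, 0]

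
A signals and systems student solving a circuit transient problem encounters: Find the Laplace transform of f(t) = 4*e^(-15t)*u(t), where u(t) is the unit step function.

Standard Laplace transform pair:
e^(-at)*u(t) <-> 1/(s+a)
With a = 15: L{4*e^(-15t)*u(t)} = 4/(s+15), ROC: Re(s) > -15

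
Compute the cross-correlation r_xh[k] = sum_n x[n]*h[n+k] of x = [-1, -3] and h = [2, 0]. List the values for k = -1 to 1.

Both sequences indexed from 0 and zero outside their support.
Lags with overlap: k = -1 to 1.
  r_xh[-1] = x[1]*h[0] = -6
  r_xh[0] = x[0]*h[0] + x[1]*h[1] = -2
  r_xh[1] = x[0]*h[1] = 0
r_xh = [-6, -2, 0] (for k = -1, ..., 1)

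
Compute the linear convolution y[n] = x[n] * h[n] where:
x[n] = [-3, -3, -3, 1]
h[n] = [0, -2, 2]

y[n] = sum_k x[k]*h[n-k]. Output length = len(x) + len(h) - 1 = 4 + 3 - 1 = 6.
y[0] = -3*0 = 0
y[1] = -3*0 + -3*-2 = 6
y[2] = -3*0 + -3*-2 + -3*2 = 0
y[3] = 1*0 + -3*-2 + -3*2 = 0
y[4] = 1*-2 + -3*2 = -8
y[5] = 1*2 = 2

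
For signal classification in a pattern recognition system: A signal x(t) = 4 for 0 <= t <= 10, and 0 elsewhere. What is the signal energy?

Energy = integral of |x(t)|^2 dt over the signal duration
= 4^2 * 10 = 16 * 10 = 160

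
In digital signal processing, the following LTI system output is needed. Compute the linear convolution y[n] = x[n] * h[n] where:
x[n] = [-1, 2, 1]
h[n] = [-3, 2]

y[n] = sum_k x[k]*h[n-k]. Output length = len(x) + len(h) - 1 = 3 + 2 - 1 = 4.
y[0] = -1*-3 = 3
y[1] = 2*-3 + -1*2 = -8
y[2] = 1*-3 + 2*2 = 1
y[3] = 1*2 = 2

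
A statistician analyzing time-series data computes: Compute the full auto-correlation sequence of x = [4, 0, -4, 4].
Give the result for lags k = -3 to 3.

r_xx[k] = sum_m x[m]*x[m+k], indexed from 0, for k = -3 to 3:
  r_xx[-3] = x[3]*x[0] = 16
  r_xx[-2] = x[2]*x[0] + x[3]*x[1] = -16
  r_xx[-1] = x[1]*x[0] + x[2]*x[1] + x[3]*x[2] = -16
  r_xx[0] = x[0]*x[0] + x[1]*x[1] + x[2]*x[2] + x[3]*x[3] = 48
  r_xx[1] = x[0]*x[1] + x[1]*x[2] + x[2]*x[3] = -16
  r_xx[2] = x[0]*x[2] + x[1]*x[3] = -16
  r_xx[3] = x[0]*x[3] = 16
r_xx = [16, -16, -16, 48, -16, -16, 16]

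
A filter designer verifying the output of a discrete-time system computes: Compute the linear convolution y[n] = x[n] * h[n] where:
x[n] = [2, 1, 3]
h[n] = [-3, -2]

y[n] = sum_k x[k]*h[n-k]. Output length = len(x) + len(h) - 1 = 3 + 2 - 1 = 4.
y[0] = 2*-3 = -6
y[1] = 1*-3 + 2*-2 = -7
y[2] = 3*-3 + 1*-2 = -11
y[3] = 3*-2 = -6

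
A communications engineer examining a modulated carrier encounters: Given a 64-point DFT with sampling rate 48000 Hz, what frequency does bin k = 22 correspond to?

The frequency of DFT bin k is: f_k = k * f_s / N
f_22 = 22 * 48000 / 64 = 16500 Hz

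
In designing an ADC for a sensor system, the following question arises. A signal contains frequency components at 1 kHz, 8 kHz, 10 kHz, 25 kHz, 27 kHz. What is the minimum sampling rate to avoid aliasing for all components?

The highest frequency component is f_max = 27 kHz.
Nyquist rate = 2 * f_max = 2 * 27 kHz = 54 kHz.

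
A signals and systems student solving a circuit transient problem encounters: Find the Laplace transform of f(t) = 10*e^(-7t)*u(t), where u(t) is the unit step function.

Standard Laplace transform pair:
e^(-at)*u(t) <-> 1/(s+a)
With a = 7: L{10*e^(-7t)*u(t)} = 10/(s+7), ROC: Re(s) > -7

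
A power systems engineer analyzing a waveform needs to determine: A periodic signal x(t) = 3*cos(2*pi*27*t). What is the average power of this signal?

Average power of A*cos(wt) is A^2/2.
P = 3^2 / 2 = 9/2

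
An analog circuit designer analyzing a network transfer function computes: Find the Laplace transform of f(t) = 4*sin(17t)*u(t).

Standard pair: sin(wt)*u(t) <-> w/(s^2+w^2)
With w = 17: L{4*sin(17t)*u(t)} = 68/(s^2+289)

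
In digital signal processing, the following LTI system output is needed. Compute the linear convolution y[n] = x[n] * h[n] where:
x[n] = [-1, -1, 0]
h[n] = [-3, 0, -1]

y[n] = sum_k x[k]*h[n-k]. Output length = len(x) + len(h) - 1 = 3 + 3 - 1 = 5.
y[0] = -1*-3 = 3
y[1] = -1*-3 + -1*0 = 3
y[2] = 0*-3 + -1*0 + -1*-1 = 1
y[3] = 0*0 + -1*-1 = 1
y[4] = 0*-1 = 0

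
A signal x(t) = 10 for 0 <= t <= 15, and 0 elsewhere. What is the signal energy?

Energy = integral of |x(t)|^2 dt over the signal duration
= 10^2 * 15 = 100 * 15 = 1500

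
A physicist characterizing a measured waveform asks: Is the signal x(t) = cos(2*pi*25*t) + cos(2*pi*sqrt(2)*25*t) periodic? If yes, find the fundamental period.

f1 = 25 Hz, f2 = 25*sqrt(2) Hz
Ratio f2/f1 = sqrt(2), which is irrational.
Since the frequency ratio is irrational, no common period exists.
The signal is not periodic.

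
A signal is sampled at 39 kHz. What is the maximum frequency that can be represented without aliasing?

The maximum frequency that can be represented without aliasing
is the Nyquist frequency: f_max = f_s / 2 = 39 kHz / 2 = 39/2 kHz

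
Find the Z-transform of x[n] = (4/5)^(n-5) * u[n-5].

Time-shifting property: if X(z) = Z{x[n]}, then Z{x[n-d]} = z^(-d) * X(z)
X(z) = z/(z - 4/5) for x[n] = (4/5)^n * u[n]
Z{x[n-5]} = z^(-5) * z/(z - 4/5) = z^(-4)/(z - 4/5)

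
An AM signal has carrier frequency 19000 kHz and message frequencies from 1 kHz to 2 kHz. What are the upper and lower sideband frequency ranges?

Upper sideband (USB) = fc + [fm_low, fm_high] = 19000 + [1, 2] = [19001, 19002] kHz
Lower sideband (LSB) = fc - [fm_high, fm_low] = 19000 - [2, 1] = [18998, 18999] kHz
Total occupied spectrum: 18998 kHz to 19002 kHz (plus carrier at 19000 kHz)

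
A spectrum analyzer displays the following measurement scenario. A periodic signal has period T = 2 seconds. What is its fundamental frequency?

The fundamental frequency is the reciprocal of the period.
f = 1/T = 1/(2) = 1/2 Hz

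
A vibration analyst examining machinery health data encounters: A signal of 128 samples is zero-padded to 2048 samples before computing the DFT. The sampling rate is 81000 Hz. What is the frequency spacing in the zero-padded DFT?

Original DFT: N = 128, resolution = f_s/N = 81000/128 = 10125/16 Hz
Zero-padded DFT: N = 2048, resolution = f_s/N = 81000/2048 = 10125/256 Hz
Zero-padding interpolates the spectrum (finer frequency grid)
but does NOT improve the true spectral resolution (ability to resolve close frequencies).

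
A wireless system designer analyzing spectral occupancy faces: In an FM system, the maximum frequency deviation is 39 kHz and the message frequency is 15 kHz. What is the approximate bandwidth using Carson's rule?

Carson's rule: BW = 2*(delta_f + f_m)
= 2*(39 + 15) kHz = 108 kHz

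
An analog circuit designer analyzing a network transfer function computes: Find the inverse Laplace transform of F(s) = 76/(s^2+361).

Standard pair: w/(s^2+w^2) <-> sin(wt)*u(t)
Recognize w^2 = 361, so w = 19; numerator 76 = 4*19.
f(t) = 4*sin(19t)*u(t)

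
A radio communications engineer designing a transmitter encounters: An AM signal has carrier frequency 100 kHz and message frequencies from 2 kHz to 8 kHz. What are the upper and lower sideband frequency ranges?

Upper sideband (USB) = fc + [fm_low, fm_high] = 100 + [2, 8] = [102, 108] kHz
Lower sideband (LSB) = fc - [fm_high, fm_low] = 100 - [8, 2] = [92, 98] kHz
Total occupied spectrum: 92 kHz to 108 kHz (plus carrier at 100 kHz)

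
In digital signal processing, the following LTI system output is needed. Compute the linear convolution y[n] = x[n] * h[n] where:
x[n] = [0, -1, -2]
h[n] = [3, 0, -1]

y[n] = sum_k x[k]*h[n-k]. Output length = len(x) + len(h) - 1 = 3 + 3 - 1 = 5.
y[0] = 0*3 = 0
y[1] = -1*3 + 0*0 = -3
y[2] = -2*3 + -1*0 + 0*-1 = -6
y[3] = -2*0 + -1*-1 = 1
y[4] = -2*-1 = 2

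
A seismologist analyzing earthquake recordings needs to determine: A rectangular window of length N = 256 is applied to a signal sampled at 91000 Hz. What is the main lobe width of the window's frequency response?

For a rectangular window of length N,
the main lobe width in frequency is 2*f_s/N.
= 2*91000/256 = 11375/16 Hz
This determines the minimum frequency separation for resolving two sinusoids.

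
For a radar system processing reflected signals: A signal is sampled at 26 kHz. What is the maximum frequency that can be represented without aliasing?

The maximum frequency that can be represented without aliasing
is the Nyquist frequency: f_max = f_s / 2 = 26 kHz / 2 = 13 kHz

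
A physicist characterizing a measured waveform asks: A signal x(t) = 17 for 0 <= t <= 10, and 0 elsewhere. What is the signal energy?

Energy = integral of |x(t)|^2 dt over the signal duration
= 17^2 * 10 = 289 * 10 = 2890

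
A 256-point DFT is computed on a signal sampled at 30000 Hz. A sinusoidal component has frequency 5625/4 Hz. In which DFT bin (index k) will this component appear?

DFT frequency resolution = f_s/N = 30000/256 = 1875/16 Hz
Bin index k = f_signal / resolution = 5625/4 / 1875/16 = 12
The signal frequency 5625/4 Hz falls in DFT bin k = 12.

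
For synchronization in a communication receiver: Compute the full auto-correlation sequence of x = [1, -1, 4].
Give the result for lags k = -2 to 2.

r_xx[k] = sum_m x[m]*x[m+k], indexed from 0, for k = -2 to 2:
  r_xx[-2] = x[2]*x[0] = 4
  r_xx[-1] = x[1]*x[0] + x[2]*x[1] = -5
  r_xx[0] = x[0]*x[0] + x[1]*x[1] + x[2]*x[2] = 18
  r_xx[1] = x[0]*x[1] + x[1]*x[2] = -5
  r_xx[2] = x[0]*x[2] = 4
r_xx = [4, -5, 18, -5, 4]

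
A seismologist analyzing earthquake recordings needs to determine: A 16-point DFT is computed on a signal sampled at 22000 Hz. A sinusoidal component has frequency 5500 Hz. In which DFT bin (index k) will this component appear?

DFT frequency resolution = f_s/N = 22000/16 = 1375 Hz
Bin index k = f_signal / resolution = 5500 / 1375 = 4
The signal frequency 5500 Hz falls in DFT bin k = 4.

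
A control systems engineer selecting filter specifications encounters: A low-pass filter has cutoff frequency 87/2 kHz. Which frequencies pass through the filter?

A low-pass filter passes all frequencies below the cutoff frequency 87/2 kHz and attenuates higher frequencies.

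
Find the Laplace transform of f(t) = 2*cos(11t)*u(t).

Standard pair: cos(wt)*u(t) <-> s/(s^2+w^2)
With w = 11: L{2*cos(11t)*u(t)} = 2s/(s^2+121)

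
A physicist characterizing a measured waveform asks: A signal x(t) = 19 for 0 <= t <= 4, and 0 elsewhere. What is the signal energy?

Energy = integral of |x(t)|^2 dt over the signal duration
= 19^2 * 4 = 361 * 4 = 1444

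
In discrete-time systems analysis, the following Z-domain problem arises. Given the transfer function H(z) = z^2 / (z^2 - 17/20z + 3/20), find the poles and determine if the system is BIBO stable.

Poles are roots of the denominator: z^2 - 17/20z + 3/20 = 0.
Quadratic formula: z = [-(-17/20) +/- sqrt((-17/20)^2 - 4*(3/20))] / 2
Discriminant = 289/400 - 3/5 = 49/400; sqrt = 7/20.
z = (17/20 +/- 7/20) / 2 => z = 3/5 or z = 1/4.
|p1| = 1/4, |p2| = 3/5.
For BIBO stability, all poles must lie inside the unit circle (|p| < 1).
System is STABLE since both |p| < 1.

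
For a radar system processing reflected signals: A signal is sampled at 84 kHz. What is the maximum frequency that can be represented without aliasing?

The maximum frequency that can be represented without aliasing
is the Nyquist frequency: f_max = f_s / 2 = 84 kHz / 2 = 42 kHz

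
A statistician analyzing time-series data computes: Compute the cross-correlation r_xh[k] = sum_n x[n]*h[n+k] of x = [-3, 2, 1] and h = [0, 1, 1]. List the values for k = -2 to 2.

Both sequences indexed from 0 and zero outside their support.
Lags with overlap: k = -2 to 2.
  r_xh[-2] = x[2]*h[0] = 0
  r_xh[-1] = x[1]*h[0] + x[2]*h[1] = 1
  r_xh[0] = x[0]*h[0] + x[1]*h[1] + x[2]*h[2] = 3
  r_xh[1] = x[0]*h[1] + x[1]*h[2] = -1
  r_xh[2] = x[0]*h[2] = -3
r_xh = [0, 1, 3, -1, -3] (for k = -2, ..., 2)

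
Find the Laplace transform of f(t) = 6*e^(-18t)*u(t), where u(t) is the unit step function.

Standard Laplace transform pair:
e^(-at)*u(t) <-> 1/(s+a)
With a = 18: L{6*e^(-18t)*u(t)} = 6/(s+18), ROC: Re(s) > -18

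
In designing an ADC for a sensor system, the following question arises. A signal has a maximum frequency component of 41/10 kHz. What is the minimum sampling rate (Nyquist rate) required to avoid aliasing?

By the Nyquist-Shannon sampling theorem,
the minimum sampling rate (Nyquist rate) must be at least 2 * f_max.
Nyquist rate = 2 * 41/10 kHz = 41/5 kHz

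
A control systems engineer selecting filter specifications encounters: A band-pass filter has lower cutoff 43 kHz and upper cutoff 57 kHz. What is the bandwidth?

Bandwidth = f_high - f_low
= 57 kHz - 43 kHz = 14 kHz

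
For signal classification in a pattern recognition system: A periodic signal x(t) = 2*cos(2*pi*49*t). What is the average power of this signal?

Average power of A*cos(wt) is A^2/2.
P = 2^2 / 2 = 4/2 = 2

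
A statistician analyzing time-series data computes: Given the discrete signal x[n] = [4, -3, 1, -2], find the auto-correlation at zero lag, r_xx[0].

The auto-correlation at zero lag r_xx[0] equals the signal energy.
r_xx[0] = sum of x[n]^2 = 4^2 + (-3)^2 + 1^2 + (-2)^2
= 16 + 9 + 1 + 4 = 30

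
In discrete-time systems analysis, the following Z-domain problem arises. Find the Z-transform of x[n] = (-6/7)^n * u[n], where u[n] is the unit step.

The Z-transform of a^n * u[n] is z/(z-a) for |z| > |a|.
Here a = -6/7, so X(z) = z/(z - (-6/7)) = 7z/(7z + 6)
ROC: |z| > 6/7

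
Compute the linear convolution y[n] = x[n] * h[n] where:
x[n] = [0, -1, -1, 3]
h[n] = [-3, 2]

y[n] = sum_k x[k]*h[n-k]. Output length = len(x) + len(h) - 1 = 4 + 2 - 1 = 5.
y[0] = 0*-3 = 0
y[1] = -1*-3 + 0*2 = 3
y[2] = -1*-3 + -1*2 = 1
y[3] = 3*-3 + -1*2 = -11
y[4] = 3*2 = 6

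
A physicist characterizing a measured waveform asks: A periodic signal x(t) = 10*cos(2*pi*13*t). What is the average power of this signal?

Average power of A*cos(wt) is A^2/2.
P = 10^2 / 2 = 100/2 = 50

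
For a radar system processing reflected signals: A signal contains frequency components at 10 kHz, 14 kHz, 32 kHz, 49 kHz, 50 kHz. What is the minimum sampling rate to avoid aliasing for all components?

The highest frequency component is f_max = 50 kHz.
Nyquist rate = 2 * f_max = 2 * 50 kHz = 100 kHz.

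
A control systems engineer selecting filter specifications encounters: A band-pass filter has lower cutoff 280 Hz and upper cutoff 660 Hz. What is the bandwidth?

Bandwidth = f_high - f_low
= 660 Hz - 280 Hz = 380 Hz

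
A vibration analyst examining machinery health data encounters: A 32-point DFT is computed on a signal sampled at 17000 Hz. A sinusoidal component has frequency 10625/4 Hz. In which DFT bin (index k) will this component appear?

DFT frequency resolution = f_s/N = 17000/32 = 2125/4 Hz
Bin index k = f_signal / resolution = 10625/4 / 2125/4 = 5
The signal frequency 10625/4 Hz falls in DFT bin k = 5.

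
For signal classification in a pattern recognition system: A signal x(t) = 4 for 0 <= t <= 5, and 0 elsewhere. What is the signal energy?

Energy = integral of |x(t)|^2 dt over the signal duration
= 4^2 * 5 = 16 * 5 = 80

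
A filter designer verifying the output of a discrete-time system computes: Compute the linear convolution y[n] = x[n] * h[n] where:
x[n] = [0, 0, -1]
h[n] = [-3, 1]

y[n] = sum_k x[k]*h[n-k]. Output length = len(x) + len(h) - 1 = 3 + 2 - 1 = 4.
y[0] = 0*-3 = 0
y[1] = 0*-3 + 0*1 = 0
y[2] = -1*-3 + 0*1 = 3
y[3] = -1*1 = -1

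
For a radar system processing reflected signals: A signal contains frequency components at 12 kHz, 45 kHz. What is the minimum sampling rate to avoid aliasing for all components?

The highest frequency component is f_max = 45 kHz.
Nyquist rate = 2 * f_max = 2 * 45 kHz = 90 kHz.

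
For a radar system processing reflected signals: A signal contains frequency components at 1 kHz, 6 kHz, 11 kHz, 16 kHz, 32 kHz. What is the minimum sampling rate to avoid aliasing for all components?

The highest frequency component is f_max = 32 kHz.
Nyquist rate = 2 * f_max = 2 * 32 kHz = 64 kHz.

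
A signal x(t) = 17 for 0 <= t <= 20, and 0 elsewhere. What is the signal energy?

Energy = integral of |x(t)|^2 dt over the signal duration
= 17^2 * 20 = 289 * 20 = 5780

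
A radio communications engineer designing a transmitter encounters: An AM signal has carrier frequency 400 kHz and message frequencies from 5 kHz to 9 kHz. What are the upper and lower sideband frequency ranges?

Upper sideband (USB) = fc + [fm_low, fm_high] = 400 + [5, 9] = [405, 409] kHz
Lower sideband (LSB) = fc - [fm_high, fm_low] = 400 - [9, 5] = [391, 395] kHz
Total occupied spectrum: 391 kHz to 409 kHz (plus carrier at 400 kHz)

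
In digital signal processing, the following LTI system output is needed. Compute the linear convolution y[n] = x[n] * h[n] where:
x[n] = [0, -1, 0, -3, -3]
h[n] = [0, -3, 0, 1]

y[n] = sum_k x[k]*h[n-k]. Output length = len(x) + len(h) - 1 = 5 + 4 - 1 = 8.
y[0] = 0*0 = 0
y[1] = -1*0 + 0*-3 = 0
y[2] = 0*0 + -1*-3 + 0*0 = 3
y[3] = -3*0 + 0*-3 + -1*0 + 0*1 = 0
y[4] = -3*0 + -3*-3 + 0*0 + -1*1 = 8
y[5] = -3*-3 + -3*0 + 0*1 = 9
y[6] = -3*0 + -3*1 = -3
y[7] = -3*1 = -3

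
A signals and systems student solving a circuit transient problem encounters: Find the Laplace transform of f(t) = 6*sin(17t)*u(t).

Standard pair: sin(wt)*u(t) <-> w/(s^2+w^2)
With w = 17: L{6*sin(17t)*u(t)} = 102/(s^2+289)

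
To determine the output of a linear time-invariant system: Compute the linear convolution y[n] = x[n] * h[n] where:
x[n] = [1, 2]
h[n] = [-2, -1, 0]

y[n] = sum_k x[k]*h[n-k]. Output length = len(x) + len(h) - 1 = 2 + 3 - 1 = 4.
y[0] = 1*-2 = -2
y[1] = 2*-2 + 1*-1 = -5
y[2] = 2*-1 + 1*0 = -2
y[3] = 2*0 = 0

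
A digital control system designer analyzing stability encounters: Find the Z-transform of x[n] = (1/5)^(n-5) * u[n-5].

Time-shifting property: if X(z) = Z{x[n]}, then Z{x[n-d]} = z^(-d) * X(z)
X(z) = z/(z - 1/5) for x[n] = (1/5)^n * u[n]
Z{x[n-5]} = z^(-5) * z/(z - 1/5) = z^(-4)/(z - 1/5)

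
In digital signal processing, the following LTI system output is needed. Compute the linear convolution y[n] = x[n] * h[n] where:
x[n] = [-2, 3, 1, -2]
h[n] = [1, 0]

y[n] = sum_k x[k]*h[n-k]. Output length = len(x) + len(h) - 1 = 4 + 2 - 1 = 5.
y[0] = -2*1 = -2
y[1] = 3*1 + -2*0 = 3
y[2] = 1*1 + 3*0 = 1
y[3] = -2*1 + 1*0 = -2
y[4] = -2*0 = 0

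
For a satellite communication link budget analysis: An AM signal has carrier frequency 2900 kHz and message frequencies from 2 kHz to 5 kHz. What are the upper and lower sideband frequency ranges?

Upper sideband (USB) = fc + [fm_low, fm_high] = 2900 + [2, 5] = [2902, 2905] kHz
Lower sideband (LSB) = fc - [fm_high, fm_low] = 2900 - [5, 2] = [2895, 2898] kHz
Total occupied spectrum: 2895 kHz to 2905 kHz (plus carrier at 2900 kHz)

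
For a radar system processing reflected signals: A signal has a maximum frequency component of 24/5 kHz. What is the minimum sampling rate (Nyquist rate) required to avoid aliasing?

By the Nyquist-Shannon sampling theorem,
the minimum sampling rate (Nyquist rate) must be at least 2 * f_max.
Nyquist rate = 2 * 24/5 kHz = 48/5 kHz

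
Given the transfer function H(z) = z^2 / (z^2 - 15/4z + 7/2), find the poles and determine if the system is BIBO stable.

Poles are roots of the denominator: z^2 - 15/4z + 7/2 = 0.
Quadratic formula: z = [-(-15/4) +/- sqrt((-15/4)^2 - 4*(7/2))] / 2
Discriminant = 225/16 - 14 = 1/16; sqrt = 1/4.
z = (15/4 +/- 1/4) / 2 => z = 2 or z = 7/4.
|p1| = 2, |p2| = 7/4.
For BIBO stability, all poles must lie inside the unit circle (|p| < 1).
System is UNSTABLE since at least one |p| >= 1.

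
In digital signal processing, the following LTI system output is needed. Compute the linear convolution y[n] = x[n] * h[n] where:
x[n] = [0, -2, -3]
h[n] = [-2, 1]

y[n] = sum_k x[k]*h[n-k]. Output length = len(x) + len(h) - 1 = 3 + 2 - 1 = 4.
y[0] = 0*-2 = 0
y[1] = -2*-2 + 0*1 = 4
y[2] = -3*-2 + -2*1 = 4
y[3] = -3*1 = -3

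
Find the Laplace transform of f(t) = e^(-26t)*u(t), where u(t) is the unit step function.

Standard Laplace transform pair:
e^(-at)*u(t) <-> 1/(s+a)
With a = 26: L{e^(-26t)*u(t)} = 1/(s+26), ROC: Re(s) > -26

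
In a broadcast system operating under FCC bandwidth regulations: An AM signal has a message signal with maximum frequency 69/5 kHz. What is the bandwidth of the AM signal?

In AM (double-sideband), the bandwidth is twice the message frequency.
BW = 2 * f_m = 2 * 69/5 kHz = 138/5 kHz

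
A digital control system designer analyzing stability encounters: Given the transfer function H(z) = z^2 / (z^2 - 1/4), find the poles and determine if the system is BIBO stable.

Poles are roots of the denominator: z^2 - 1/4 = 0.
Quadratic formula: z = [-(0) +/- sqrt((0)^2 - 4*(-1/4))] / 2
Discriminant = 0 + 1 = 1; sqrt = 1.
z = (0 +/- 1) / 2 => z = 1/2 or z = -1/2.
|p1| = 1/2, |p2| = 1/2.
For BIBO stability, all poles must lie inside the unit circle (|p| < 1).
System is STABLE since both |p| < 1.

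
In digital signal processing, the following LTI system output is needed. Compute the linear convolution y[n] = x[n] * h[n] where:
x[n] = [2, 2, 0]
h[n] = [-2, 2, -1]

y[n] = sum_k x[k]*h[n-k]. Output length = len(x) + len(h) - 1 = 3 + 3 - 1 = 5.
y[0] = 2*-2 = -4
y[1] = 2*-2 + 2*2 = 0
y[2] = 0*-2 + 2*2 + 2*-1 = 2
y[3] = 0*2 + 2*-1 = -2
y[4] = 0*-1 = 0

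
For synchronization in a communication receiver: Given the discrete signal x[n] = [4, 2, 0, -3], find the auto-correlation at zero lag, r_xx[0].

The auto-correlation at zero lag r_xx[0] equals the signal energy.
r_xx[0] = sum of x[n]^2 = 4^2 + 2^2 + 0^2 + (-3)^2
= 16 + 4 + 0 + 9 = 29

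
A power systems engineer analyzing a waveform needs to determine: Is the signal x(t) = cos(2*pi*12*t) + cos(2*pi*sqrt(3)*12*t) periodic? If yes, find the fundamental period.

f1 = 12 Hz, f2 = 12*sqrt(3) Hz
Ratio f2/f1 = sqrt(3), which is irrational.
Since the frequency ratio is irrational, no common period exists.
The signal is not periodic.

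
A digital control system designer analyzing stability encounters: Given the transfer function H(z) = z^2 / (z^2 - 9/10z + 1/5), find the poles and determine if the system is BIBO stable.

Poles are roots of the denominator: z^2 - 9/10z + 1/5 = 0.
Quadratic formula: z = [-(-9/10) +/- sqrt((-9/10)^2 - 4*(1/5))] / 2
Discriminant = 81/100 - 4/5 = 1/100; sqrt = 1/10.
z = (9/10 +/- 1/10) / 2 => z = 1/2 or z = 2/5.
|p1| = 2/5, |p2| = 1/2.
For BIBO stability, all poles must lie inside the unit circle (|p| < 1).
System is STABLE since both |p| < 1.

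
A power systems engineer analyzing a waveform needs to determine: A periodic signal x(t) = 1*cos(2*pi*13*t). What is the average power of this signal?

Average power of A*cos(wt) is A^2/2.
P = 1^2 / 2 = 1/2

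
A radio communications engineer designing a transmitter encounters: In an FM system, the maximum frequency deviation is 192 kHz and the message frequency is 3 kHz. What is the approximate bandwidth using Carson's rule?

Carson's rule: BW = 2*(delta_f + f_m)
= 2*(192 + 3) kHz = 390 kHz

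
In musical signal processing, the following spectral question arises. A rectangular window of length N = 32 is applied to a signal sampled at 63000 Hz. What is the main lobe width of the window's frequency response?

For a rectangular window of length N,
the main lobe width in frequency is 2*f_s/N.
= 2*63000/32 = 7875/2 Hz
This determines the minimum frequency separation for resolving two sinusoids.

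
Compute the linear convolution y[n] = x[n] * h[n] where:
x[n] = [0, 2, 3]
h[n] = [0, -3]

y[n] = sum_k x[k]*h[n-k]. Output length = len(x) + len(h) - 1 = 3 + 2 - 1 = 4.
y[0] = 0*0 = 0
y[1] = 2*0 + 0*-3 = 0
y[2] = 3*0 + 2*-3 = -6
y[3] = 3*-3 = -9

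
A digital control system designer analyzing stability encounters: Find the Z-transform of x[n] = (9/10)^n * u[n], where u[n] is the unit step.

The Z-transform of a^n * u[n] is z/(z-a) for |z| > |a|.
Here a = 9/10, so X(z) = z/(z - (9/10)) = 10z/(10z - 9)
ROC: |z| > 9/10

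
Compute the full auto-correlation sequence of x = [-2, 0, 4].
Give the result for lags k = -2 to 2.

r_xx[k] = sum_m x[m]*x[m+k], indexed from 0, for k = -2 to 2:
  r_xx[-2] = x[2]*x[0] = -8
  r_xx[-1] = x[1]*x[0] + x[2]*x[1] = 0
  r_xx[0] = x[0]*x[0] + x[1]*x[1] + x[2]*x[2] = 20
  r_xx[1] = x[0]*x[1] + x[1]*x[2] = 0
  r_xx[2] = x[0]*x[2] = -8
r_xx = [-8, 0, 20, 0, -8]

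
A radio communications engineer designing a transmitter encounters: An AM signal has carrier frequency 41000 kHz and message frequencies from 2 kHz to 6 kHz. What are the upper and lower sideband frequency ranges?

Upper sideband (USB) = fc + [fm_low, fm_high] = 41000 + [2, 6] = [41002, 41006] kHz
Lower sideband (LSB) = fc - [fm_high, fm_low] = 41000 - [6, 2] = [40994, 40998] kHz
Total occupied spectrum: 40994 kHz to 41006 kHz (plus carrier at 41000 kHz)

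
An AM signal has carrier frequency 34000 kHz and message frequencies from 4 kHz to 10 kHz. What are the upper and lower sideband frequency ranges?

Upper sideband (USB) = fc + [fm_low, fm_high] = 34000 + [4, 10] = [34004, 34010] kHz
Lower sideband (LSB) = fc - [fm_high, fm_low] = 34000 - [10, 4] = [33990, 33996] kHz
Total occupied spectrum: 33990 kHz to 34010 kHz (plus carrier at 34000 kHz)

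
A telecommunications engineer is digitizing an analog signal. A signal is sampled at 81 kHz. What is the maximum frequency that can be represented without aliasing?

The maximum frequency that can be represented without aliasing
is the Nyquist frequency: f_max = f_s / 2 = 81 kHz / 2 = 81/2 kHz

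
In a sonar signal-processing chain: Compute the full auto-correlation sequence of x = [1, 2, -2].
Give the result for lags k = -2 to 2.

r_xx[k] = sum_m x[m]*x[m+k], indexed from 0, for k = -2 to 2:
  r_xx[-2] = x[2]*x[0] = -2
  r_xx[-1] = x[1]*x[0] + x[2]*x[1] = -2
  r_xx[0] = x[0]*x[0] + x[1]*x[1] + x[2]*x[2] = 9
  r_xx[1] = x[0]*x[1] + x[1]*x[2] = -2
  r_xx[2] = x[0]*x[2] = -2
r_xx = [-2, -2, 9, -2, -2]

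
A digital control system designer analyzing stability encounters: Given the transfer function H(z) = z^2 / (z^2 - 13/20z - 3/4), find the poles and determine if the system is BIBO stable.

Poles are roots of the denominator: z^2 - 13/20z - 3/4 = 0.
Quadratic formula: z = [-(-13/20) +/- sqrt((-13/20)^2 - 4*(-3/4))] / 2
Discriminant = 169/400 + 3 = 1369/400; sqrt = 37/20.
z = (13/20 +/- 37/20) / 2 => z = 5/4 or z = -3/5.
|p1| = 5/4, |p2| = 3/5.
For BIBO stability, all poles must lie inside the unit circle (|p| < 1).
System is UNSTABLE since at least one |p| >= 1.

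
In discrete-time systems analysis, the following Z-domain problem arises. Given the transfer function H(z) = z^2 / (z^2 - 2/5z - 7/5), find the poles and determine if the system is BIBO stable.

Poles are roots of the denominator: z^2 - 2/5z - 7/5 = 0.
Quadratic formula: z = [-(-2/5) +/- sqrt((-2/5)^2 - 4*(-7/5))] / 2
Discriminant = 4/25 + 28/5 = 144/25; sqrt = 12/5.
z = (2/5 +/- 12/5) / 2 => z = 7/5 or z = -1.
|p1| = 1, |p2| = 7/5.
For BIBO stability, all poles must lie inside the unit circle (|p| < 1).
System is UNSTABLE since at least one |p| >= 1.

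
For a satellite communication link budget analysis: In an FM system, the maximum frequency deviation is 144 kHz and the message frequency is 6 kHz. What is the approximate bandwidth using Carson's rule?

Carson's rule: BW = 2*(delta_f + f_m)
= 2*(144 + 6) kHz = 300 kHz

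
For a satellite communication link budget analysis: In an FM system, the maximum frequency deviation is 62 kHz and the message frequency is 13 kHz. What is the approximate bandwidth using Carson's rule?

Carson's rule: BW = 2*(delta_f + f_m)
= 2*(62 + 13) kHz = 150 kHz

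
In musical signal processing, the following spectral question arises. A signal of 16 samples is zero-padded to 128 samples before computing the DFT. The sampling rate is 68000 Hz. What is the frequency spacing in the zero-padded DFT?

Original DFT: N = 16, resolution = f_s/N = 68000/16 = 4250 Hz
Zero-padded DFT: N = 128, resolution = f_s/N = 68000/128 = 2125/4 Hz
Zero-padding interpolates the spectrum (finer frequency grid)
but does NOT improve the true spectral resolution (ability to resolve close frequencies).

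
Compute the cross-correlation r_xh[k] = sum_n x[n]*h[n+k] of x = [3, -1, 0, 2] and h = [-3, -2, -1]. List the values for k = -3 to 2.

Both sequences indexed from 0 and zero outside their support.
Lags with overlap: k = -3 to 2.
  r_xh[-3] = x[3]*h[0] = -6
  r_xh[-2] = x[2]*h[0] + x[3]*h[1] = -4
  r_xh[-1] = x[1]*h[0] + x[2]*h[1] + x[3]*h[2] = 1
  r_xh[0] = x[0]*h[0] + x[1]*h[1] + x[2]*h[2] = -7
  r_xh[1] = x[0]*h[1] + x[1]*h[2] = -5
  r_xh[2] = x[0]*h[2] = -3
r_xh = [-6, -4, 1, -7, -5, -3] (for k = -3, ..., 2)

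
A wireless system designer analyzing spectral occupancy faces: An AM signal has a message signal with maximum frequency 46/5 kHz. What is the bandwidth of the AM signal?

In AM (double-sideband), the bandwidth is twice the message frequency.
BW = 2 * f_m = 2 * 46/5 kHz = 92/5 kHz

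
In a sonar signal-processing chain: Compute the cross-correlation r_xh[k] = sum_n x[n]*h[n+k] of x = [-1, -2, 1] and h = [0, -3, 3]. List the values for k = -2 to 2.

Both sequences indexed from 0 and zero outside their support.
Lags with overlap: k = -2 to 2.
  r_xh[-2] = x[2]*h[0] = 0
  r_xh[-1] = x[1]*h[0] + x[2]*h[1] = -3
  r_xh[0] = x[0]*h[0] + x[1]*h[1] + x[2]*h[2] = 9
  r_xh[1] = x[0]*h[1] + x[1]*h[2] = -3
  r_xh[2] = x[0]*h[2] = -3
r_xh = [0, -3, 9, -3, -3] (for k = -2, ..., 2)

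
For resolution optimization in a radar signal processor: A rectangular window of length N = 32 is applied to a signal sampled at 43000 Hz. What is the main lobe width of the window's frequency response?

For a rectangular window of length N,
the main lobe width in frequency is 2*f_s/N.
= 2*43000/32 = 5375/2 Hz
This determines the minimum frequency separation for resolving two sinusoids.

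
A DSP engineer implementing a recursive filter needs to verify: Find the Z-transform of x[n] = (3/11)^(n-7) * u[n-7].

Time-shifting property: if X(z) = Z{x[n]}, then Z{x[n-d]} = z^(-d) * X(z)
X(z) = z/(z - 3/11) for x[n] = (3/11)^n * u[n]
Z{x[n-7]} = z^(-7) * z/(z - 3/11) = z^(-6)/(z - 3/11)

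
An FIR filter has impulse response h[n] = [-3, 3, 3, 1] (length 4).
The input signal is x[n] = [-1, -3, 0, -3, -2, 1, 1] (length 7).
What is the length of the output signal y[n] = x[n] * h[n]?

For linear convolution, the output length is:
len(y) = len(x) + len(h) - 1 = 7 + 4 - 1 = 10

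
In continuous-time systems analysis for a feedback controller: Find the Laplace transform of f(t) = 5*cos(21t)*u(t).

Standard pair: cos(wt)*u(t) <-> s/(s^2+w^2)
With w = 21: L{5*cos(21t)*u(t)} = 5s/(s^2+441)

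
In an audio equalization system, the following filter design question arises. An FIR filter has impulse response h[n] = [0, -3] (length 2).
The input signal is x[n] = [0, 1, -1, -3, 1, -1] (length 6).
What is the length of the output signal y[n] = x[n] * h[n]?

For linear convolution, the output length is:
len(y) = len(x) + len(h) - 1 = 6 + 2 - 1 = 7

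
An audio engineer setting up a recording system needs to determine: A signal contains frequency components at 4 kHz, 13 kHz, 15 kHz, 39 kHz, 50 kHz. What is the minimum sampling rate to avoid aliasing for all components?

The highest frequency component is f_max = 50 kHz.
Nyquist rate = 2 * f_max = 2 * 50 kHz = 100 kHz.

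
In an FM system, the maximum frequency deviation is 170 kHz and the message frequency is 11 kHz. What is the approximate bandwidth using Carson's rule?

Carson's rule: BW = 2*(delta_f + f_m)
= 2*(170 + 11) kHz = 362 kHz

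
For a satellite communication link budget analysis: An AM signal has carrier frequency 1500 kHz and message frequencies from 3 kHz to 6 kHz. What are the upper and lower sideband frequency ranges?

Upper sideband (USB) = fc + [fm_low, fm_high] = 1500 + [3, 6] = [1503, 1506] kHz
Lower sideband (LSB) = fc - [fm_high, fm_low] = 1500 - [6, 3] = [1494, 1497] kHz
Total occupied spectrum: 1494 kHz to 1506 kHz (plus carrier at 1500 kHz)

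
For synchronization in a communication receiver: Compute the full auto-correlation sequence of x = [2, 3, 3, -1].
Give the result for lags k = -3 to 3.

r_xx[k] = sum_m x[m]*x[m+k], indexed from 0, for k = -3 to 3:
  r_xx[-3] = x[3]*x[0] = -2
  r_xx[-2] = x[2]*x[0] + x[3]*x[1] = 3
  r_xx[-1] = x[1]*x[0] + x[2]*x[1] + x[3]*x[2] = 12
  r_xx[0] = x[0]*x[0] + x[1]*x[1] + x[2]*x[2] + x[3]*x[3] = 23
  r_xx[1] = x[0]*x[1] + x[1]*x[2] + x[2]*x[3] = 12
  r_xx[2] = x[0]*x[2] + x[1]*x[3] = 3
  r_xx[3] = x[0]*x[3] = -2
r_xx = [-2, 3, 12, 23, 12, 3, -2]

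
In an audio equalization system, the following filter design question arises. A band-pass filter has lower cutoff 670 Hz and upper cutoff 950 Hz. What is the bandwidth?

Bandwidth = f_high - f_low
= 950 Hz - 670 Hz = 280 Hz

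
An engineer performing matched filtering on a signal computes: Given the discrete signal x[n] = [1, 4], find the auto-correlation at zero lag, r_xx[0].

The auto-correlation at zero lag r_xx[0] equals the signal energy.
r_xx[0] = sum of x[n]^2 = 1^2 + 4^2
= 1 + 16 = 17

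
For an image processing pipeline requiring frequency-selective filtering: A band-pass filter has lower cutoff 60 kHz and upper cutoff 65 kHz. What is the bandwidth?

Bandwidth = f_high - f_low
= 65 kHz - 60 kHz = 5 kHz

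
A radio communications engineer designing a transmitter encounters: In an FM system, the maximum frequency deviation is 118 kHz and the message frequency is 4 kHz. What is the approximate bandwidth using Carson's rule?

Carson's rule: BW = 2*(delta_f + f_m)
= 2*(118 + 4) kHz = 244 kHz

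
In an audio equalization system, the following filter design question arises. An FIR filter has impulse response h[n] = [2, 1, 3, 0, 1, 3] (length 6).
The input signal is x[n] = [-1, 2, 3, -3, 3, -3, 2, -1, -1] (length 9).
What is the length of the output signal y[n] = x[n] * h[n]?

For linear convolution, the output length is:
len(y) = len(x) + len(h) - 1 = 9 + 6 - 1 = 14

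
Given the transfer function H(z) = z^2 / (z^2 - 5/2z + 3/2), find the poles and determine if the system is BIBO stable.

Poles are roots of the denominator: z^2 - 5/2z + 3/2 = 0.
Quadratic formula: z = [-(-5/2) +/- sqrt((-5/2)^2 - 4*(3/2))] / 2
Discriminant = 25/4 - 6 = 1/4; sqrt = 1/2.
z = (5/2 +/- 1/2) / 2 => z = 3/2 or z = 1.
|p1| = 3/2, |p2| = 1.
For BIBO stability, all poles must lie inside the unit circle (|p| < 1).
System is UNSTABLE since at least one |p| >= 1.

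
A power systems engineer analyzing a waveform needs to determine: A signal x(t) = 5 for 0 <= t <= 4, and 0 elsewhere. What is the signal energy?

Energy = integral of |x(t)|^2 dt over the signal duration
= 5^2 * 4 = 25 * 4 = 100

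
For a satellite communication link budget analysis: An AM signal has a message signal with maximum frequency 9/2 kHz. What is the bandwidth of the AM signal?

In AM (double-sideband), the bandwidth is twice the message frequency.
BW = 2 * f_m = 2 * 9/2 kHz = 9 kHz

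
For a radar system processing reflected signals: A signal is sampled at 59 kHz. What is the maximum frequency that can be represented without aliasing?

The maximum frequency that can be represented without aliasing
is the Nyquist frequency: f_max = f_s / 2 = 59 kHz / 2 = 59/2 kHz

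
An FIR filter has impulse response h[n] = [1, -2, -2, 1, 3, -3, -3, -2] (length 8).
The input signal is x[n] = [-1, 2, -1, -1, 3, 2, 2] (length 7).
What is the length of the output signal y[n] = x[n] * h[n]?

For linear convolution, the output length is:
len(y) = len(x) + len(h) - 1 = 7 + 8 - 1 = 14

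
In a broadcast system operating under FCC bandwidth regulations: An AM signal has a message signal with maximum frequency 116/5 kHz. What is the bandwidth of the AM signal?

In AM (double-sideband), the bandwidth is twice the message frequency.
BW = 2 * f_m = 2 * 116/5 kHz = 232/5 kHz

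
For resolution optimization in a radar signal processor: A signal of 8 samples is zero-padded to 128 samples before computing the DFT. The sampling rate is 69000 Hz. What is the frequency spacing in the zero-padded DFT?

Original DFT: N = 8, resolution = f_s/N = 69000/8 = 8625 Hz
Zero-padded DFT: N = 128, resolution = f_s/N = 69000/128 = 8625/16 Hz
Zero-padding interpolates the spectrum (finer frequency grid)
but does NOT improve the true spectral resolution (ability to resolve close frequencies).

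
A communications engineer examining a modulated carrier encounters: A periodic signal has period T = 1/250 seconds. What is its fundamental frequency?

The fundamental frequency is the reciprocal of the period.
f = 1/T = 1/(1/250) = 250 Hz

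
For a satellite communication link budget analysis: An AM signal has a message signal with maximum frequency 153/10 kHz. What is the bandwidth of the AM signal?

In AM (double-sideband), the bandwidth is twice the message frequency.
BW = 2 * f_m = 2 * 153/10 kHz = 153/5 kHz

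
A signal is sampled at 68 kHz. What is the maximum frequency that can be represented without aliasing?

The maximum frequency that can be represented without aliasing
is the Nyquist frequency: f_max = f_s / 2 = 68 kHz / 2 = 34 kHz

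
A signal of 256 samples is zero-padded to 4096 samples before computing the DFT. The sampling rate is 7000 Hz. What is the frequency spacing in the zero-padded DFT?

Original DFT: N = 256, resolution = f_s/N = 7000/256 = 875/32 Hz
Zero-padded DFT: N = 4096, resolution = f_s/N = 7000/4096 = 875/512 Hz
Zero-padding interpolates the spectrum (finer frequency grid)
but does NOT improve the true spectral resolution (ability to resolve close frequencies).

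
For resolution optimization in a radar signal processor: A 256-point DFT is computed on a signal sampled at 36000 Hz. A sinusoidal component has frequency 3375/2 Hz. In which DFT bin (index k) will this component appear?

DFT frequency resolution = f_s/N = 36000/256 = 1125/8 Hz
Bin index k = f_signal / resolution = 3375/2 / 1125/8 = 12
The signal frequency 3375/2 Hz falls in DFT bin k = 12.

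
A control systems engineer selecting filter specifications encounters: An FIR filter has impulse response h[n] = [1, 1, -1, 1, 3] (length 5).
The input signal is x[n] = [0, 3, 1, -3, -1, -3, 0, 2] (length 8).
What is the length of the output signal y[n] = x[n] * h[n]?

For linear convolution, the output length is:
len(y) = len(x) + len(h) - 1 = 8 + 5 - 1 = 12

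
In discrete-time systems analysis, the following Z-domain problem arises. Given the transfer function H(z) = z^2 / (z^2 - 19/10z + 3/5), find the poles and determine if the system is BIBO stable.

Poles are roots of the denominator: z^2 - 19/10z + 3/5 = 0.
Quadratic formula: z = [-(-19/10) +/- sqrt((-19/10)^2 - 4*(3/5))] / 2
Discriminant = 361/100 - 12/5 = 121/100; sqrt = 11/10.
z = (19/10 +/- 11/10) / 2 => z = 3/2 or z = 2/5.
|p1| = 3/2, |p2| = 2/5.
For BIBO stability, all poles must lie inside the unit circle (|p| < 1).
System is UNSTABLE since at least one |p| >= 1.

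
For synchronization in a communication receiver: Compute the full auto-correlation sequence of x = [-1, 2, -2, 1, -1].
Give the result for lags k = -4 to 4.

r_xx[k] = sum_m x[m]*x[m+k], indexed from 0, for k = -4 to 4:
  r_xx[-4] = x[4]*x[0] = 1
  r_xx[-3] = x[3]*x[0] + x[4]*x[1] = -3
  r_xx[-2] = x[2]*x[0] + x[3]*x[1] + x[4]*x[2] = 6
  r_xx[-1] = x[1]*x[0] + x[2]*x[1] + x[3]*x[2] + x[4]*x[3] = -9
  r_xx[0] = x[0]*x[0] + x[1]*x[1] + x[2]*x[2] + x[3]*x[3] + x[4]*x[4] = 11
  r_xx[1] = x[0]*x[1] + x[1]*x[2] + x[2]*x[3] + x[3]*x[4] = -9
  r_xx[2] = x[0]*x[2] + x[1]*x[3] + x[2]*x[4] = 6
  r_xx[3] = x[0]*x[3] + x[1]*x[4] = -3
  r_xx[4] = x[0]*x[4] = 1
r_xx = [1, -3, 6, -9, 11, -9, 6, -3, 1]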